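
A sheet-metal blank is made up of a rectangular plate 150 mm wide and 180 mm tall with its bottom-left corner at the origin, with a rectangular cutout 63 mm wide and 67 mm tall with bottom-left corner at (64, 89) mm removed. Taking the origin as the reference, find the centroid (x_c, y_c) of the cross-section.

plate: A = 150 × 180 = 27000.00, centroid at (75.00, 90.00).
hole: A = −(63 × 67) = -4221.00, centroid at (95.50, 122.50).
ΣA = 22779.00 mm², ΣAx_c = 1621894.50 mm³, ΣAy_c = 1912927.50 mm³.
x_c = 1621894.50/22779.00 = 71.20 mm; y_c = 1912927.50/22779.00 = 83.98 mm.

x_c = 71.20 mm, y_c = 83.98 mm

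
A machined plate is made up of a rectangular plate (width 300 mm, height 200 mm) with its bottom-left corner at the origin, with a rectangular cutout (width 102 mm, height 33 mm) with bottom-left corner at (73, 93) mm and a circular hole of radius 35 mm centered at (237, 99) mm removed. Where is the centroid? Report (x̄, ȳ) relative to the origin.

plate: A = 300 × 200 = 60000.00, centroid at (150.00, 100.00).
hole 1: A = −(102 × 33) = -3366.00, centroid at (124.00, 109.50).
hole 2: A = −π·35² = -3848.45, centroid at (237.00, 99.00).
ΣA = 52785.55 mm², ΣAx̄ = 7670533.11 mm³, ΣAȳ = 5250426.35 mm³.
x̄ = 7670533.11/52785.55 = 145.32 mm; ȳ = 5250426.35/52785.55 = 99.47 mm.

x̄ = 145.32 mm, ȳ = 99.47 mm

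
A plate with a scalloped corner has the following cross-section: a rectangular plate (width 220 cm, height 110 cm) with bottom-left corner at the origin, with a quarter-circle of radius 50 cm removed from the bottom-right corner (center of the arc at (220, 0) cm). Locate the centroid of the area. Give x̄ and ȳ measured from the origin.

x̄ = 102.16 cm, ȳ = 57.98 cm

plate: A = 220 × 110 = 24200.00, centroid at (110.00, 55.00).
removed quarter-circle: A = −¼π·50² = -1963.50, centroid at (198.78, 21.22).
ΣA = 22236.50 cm²
ΣAx̄ = (24200.00)(110.00) + (-1963.50)(198.78) = 2271697.68 cm³
ΣAȳ = (24200.00)(55.00) + (-1963.50)(21.22) = 1289333.33 cm³
x̄ = 2271697.68 / 22236.50 = 102.16 cm
ȳ = 1289333.33 / 22236.50 = 57.98 cm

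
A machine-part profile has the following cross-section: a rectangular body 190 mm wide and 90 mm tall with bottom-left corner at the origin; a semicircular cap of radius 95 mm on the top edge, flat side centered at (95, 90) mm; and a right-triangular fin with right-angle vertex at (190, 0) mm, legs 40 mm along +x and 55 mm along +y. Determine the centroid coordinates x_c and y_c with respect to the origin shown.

x_c = 98.68 mm, y_c = 81.45 mm

rectangular body: A = 190 × 90 = 17100.00, centroid at (95.00, 45.00).
semicircular top: A = ½π·95² = 14176.44, centroid at (95.00, 130.32).
triangular fin: A = ½·40·55 = 1100.00, centroid at (203.33, 18.33).
ΣA = 32376.44 mm²
ΣAx_c = (17100.00)(95.00) + (14176.44)(95.00) + (1100.00)(203.33) = 3194928.17 mm³
ΣAy_c = (17100.00)(45.00) + (14176.44)(130.32) + (1100.00)(18.33) = 2637129.32 mm³
x_c = 3194928.17 / 32376.44 = 98.68 mm
y_c = 2637129.32 / 32376.44 = 81.45 mm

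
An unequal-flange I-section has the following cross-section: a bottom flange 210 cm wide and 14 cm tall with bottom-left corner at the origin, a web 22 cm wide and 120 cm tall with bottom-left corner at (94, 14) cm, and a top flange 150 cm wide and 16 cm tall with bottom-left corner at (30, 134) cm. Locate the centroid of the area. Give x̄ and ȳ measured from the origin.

Part | A | x̄ᵢ | ȳᵢ | A·x̄ᵢ | A·ȳᵢ
bottom flange | 2940.00 | 105.00 | 7.00 | 308700.00 | 20580.00
web | 2640.00 | 105.00 | 74.00 | 277200.00 | 195360.00
top flange | 2400.00 | 105.00 | 142.00 | 252000.00 | 340800.00
Σ | 7980.00 |  |  | 837900.00 | 556740.00
x̄ = 837900.00 / 7980.00 = 105.00 cm
ȳ = 556740.00 / 7980.00 = 69.77 cm

x̄ = 105.00 cm, ȳ = 69.77 cm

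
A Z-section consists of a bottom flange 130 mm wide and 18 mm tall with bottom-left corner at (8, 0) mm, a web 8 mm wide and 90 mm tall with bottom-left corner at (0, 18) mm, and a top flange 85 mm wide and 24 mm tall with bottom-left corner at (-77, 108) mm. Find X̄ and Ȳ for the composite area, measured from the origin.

bottom flange: A = 130 × 18 = 2340.00, centroid at (73.00, 9.00).
web: A = 8 × 90 = 720.00, centroid at (4.00, 63.00).
top flange: A = 85 × 24 = 2040.00, centroid at (-34.50, 120.00).
ΣA = 5100.00 mm², ΣAX̄ = 103320.00 mm³, ΣAȲ = 311220.00 mm³.
X̄ = 103320.00/5100.00 = 20.26 mm; Ȳ = 311220.00/5100.00 = 61.02 mm.

X̄ = 20.26 mm, Ȳ = 61.02 mm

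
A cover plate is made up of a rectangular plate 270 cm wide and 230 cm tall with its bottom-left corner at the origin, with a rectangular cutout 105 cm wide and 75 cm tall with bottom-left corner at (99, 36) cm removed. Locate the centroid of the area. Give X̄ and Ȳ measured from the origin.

plate: A = 270 × 230 = 62100.00, centroid at (135.00, 115.00).
hole: A = −(105 × 75) = -7875.00, centroid at (151.50, 73.50).
ΣA = 54225.00 cm², ΣAX̄ = 7190437.50 cm³, ΣAȲ = 6562687.50 cm³.
X̄ = 7190437.50/54225.00 = 132.60 cm; Ȳ = 6562687.50/54225.00 = 121.03 cm.

X̄ = 132.60 cm, Ȳ = 121.03 cm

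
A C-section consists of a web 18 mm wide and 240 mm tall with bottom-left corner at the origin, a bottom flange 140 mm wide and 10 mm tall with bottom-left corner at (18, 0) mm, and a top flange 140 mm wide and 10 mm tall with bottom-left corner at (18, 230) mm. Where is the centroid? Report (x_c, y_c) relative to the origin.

web: A = 18 × 240 = 4320.00, centroid at (9.00, 120.00).
bottom flange: A = 140 × 10 = 1400.00, centroid at (88.00, 5.00).
top flange: A = 140 × 10 = 1400.00, centroid at (88.00, 235.00).
ΣA = 7120.00 mm²
ΣAx_c = (4320.00)(9.00) + (1400.00)(88.00) + (1400.00)(88.00) = 285280.00 mm³
ΣAy_c = (4320.00)(120.00) + (1400.00)(5.00) + (1400.00)(235.00) = 854400.00 mm³
x_c = 285280.00 / 7120.00 = 40.07 mm
y_c = 854400.00 / 7120.00 = 120.00 mm

x_c = 40.07 mm, y_c = 120.00 mm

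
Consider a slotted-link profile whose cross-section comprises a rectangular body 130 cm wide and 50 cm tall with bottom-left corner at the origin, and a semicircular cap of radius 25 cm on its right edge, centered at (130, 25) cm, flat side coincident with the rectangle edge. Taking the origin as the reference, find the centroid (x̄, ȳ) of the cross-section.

x̄ = 74.92 cm, ȳ = 25.00 cm

Part | A | x̄ᵢ | ȳᵢ | A·x̄ᵢ | A·ȳᵢ
rectangular body | 6500.00 | 65.00 | 25.00 | 422500.00 | 162500.00
semicircular end | 981.75 | 140.61 | 25.00 | 138043.87 | 24543.69
Σ | 7481.75 |  |  | 560543.87 | 187043.69
x̄ = 560543.87 / 7481.75 = 74.92 cm
ȳ = 187043.69 / 7481.75 = 25.00 cm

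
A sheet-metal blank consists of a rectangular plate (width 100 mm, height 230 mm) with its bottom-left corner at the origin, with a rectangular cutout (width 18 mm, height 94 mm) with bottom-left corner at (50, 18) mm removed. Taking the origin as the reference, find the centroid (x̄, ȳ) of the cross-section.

x̄ = 49.29 mm, ȳ = 118.97 mm

plate: A = 100 × 230 = 23000.00, centroid at (50.00, 115.00).
hole: A = −(18 × 94) = -1692.00, centroid at (59.00, 65.00).
ΣA = 21308.00 mm², ΣAx̄ = 1050172.00 mm³, ΣAȳ = 2535020.00 mm³.
x̄ = 1050172.00/21308.00 = 49.29 mm; ȳ = 2535020.00/21308.00 = 118.97 mm.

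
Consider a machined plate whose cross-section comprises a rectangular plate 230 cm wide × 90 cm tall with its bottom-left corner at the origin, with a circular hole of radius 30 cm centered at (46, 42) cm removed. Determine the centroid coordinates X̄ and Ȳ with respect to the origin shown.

X̄ = 125.92 cm, Ȳ = 45.47 cm

Part | A | x̄ᵢ | ȳᵢ | A·x̄ᵢ | A·ȳᵢ
plate | 20700.00 | 115.00 | 45.00 | 2380500.00 | 931500.00
hole | -2827.43 | 46.00 | 42.00 | -130061.94 | -118752.20
Σ | 17872.57 |  |  | 2250438.06 | 812747.80
X̄ = 2250438.06 / 17872.57 = 125.92 cm
Ȳ = 812747.80 / 17872.57 = 45.47 cm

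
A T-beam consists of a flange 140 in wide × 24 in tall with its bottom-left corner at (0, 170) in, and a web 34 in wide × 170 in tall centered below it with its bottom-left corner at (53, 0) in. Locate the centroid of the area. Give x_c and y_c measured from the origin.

web: A = 34 × 170 = 5780.00, centroid at (70.00, 85.00).
flange: A = 140 × 24 = 3360.00, centroid at (70.00, 182.00).
ΣA = 9140.00 in²
ΣAx_c = (5780.00)(70.00) + (3360.00)(70.00) = 639800.00 in³
ΣAy_c = (5780.00)(85.00) + (3360.00)(182.00) = 1102820.00 in³
x_c = 639800.00 / 9140.00 = 70.00 in
y_c = 1102820.00 / 9140.00 = 120.66 in

x_c = 70.00 in, y_c = 120.66 in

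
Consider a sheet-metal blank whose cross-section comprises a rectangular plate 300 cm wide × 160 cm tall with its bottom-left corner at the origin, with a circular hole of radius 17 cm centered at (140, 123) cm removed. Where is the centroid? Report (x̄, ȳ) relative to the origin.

plate: A = 300 × 160 = 48000.00, centroid at (150.00, 80.00).
hole: A = −π·17² = -907.92, centroid at (140.00, 123.00).
ΣA = 47092.08 cm², ΣAx̄ = 7072891.16 cm³, ΣAȳ = 3728325.81 cm³.
x̄ = 7072891.16/47092.08 = 150.19 cm; ȳ = 3728325.81/47092.08 = 79.17 cm.

x̄ = 150.19 cm, ȳ = 79.17 cm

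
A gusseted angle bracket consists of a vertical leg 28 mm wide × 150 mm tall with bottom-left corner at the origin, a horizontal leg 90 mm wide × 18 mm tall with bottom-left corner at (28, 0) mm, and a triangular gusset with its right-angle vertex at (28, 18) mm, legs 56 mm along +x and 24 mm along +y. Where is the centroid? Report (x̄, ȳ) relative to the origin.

x̄ = 32.10 mm, ȳ = 53.46 mm

vertical leg: A = 28 × 150 = 4200.00, centroid at (14.00, 75.00).
horizontal leg: A = 90 × 18 = 1620.00, centroid at (73.00, 9.00).
gusset: A = ½·56·24 = 672.00, centroid at (46.67, 26.00).
ΣA = 6492.00 mm², ΣAx̄ = 208420.00 mm³, ΣAȳ = 347052.00 mm³.
x̄ = 208420.00/6492.00 = 32.10 mm; ȳ = 347052.00/6492.00 = 53.46 mm.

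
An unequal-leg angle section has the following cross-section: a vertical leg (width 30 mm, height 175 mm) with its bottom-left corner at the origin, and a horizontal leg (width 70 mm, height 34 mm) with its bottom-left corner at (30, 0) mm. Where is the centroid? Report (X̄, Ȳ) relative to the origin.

vertical leg: A = 30 × 175 = 5250.00, centroid at (15.00, 87.50).
horizontal leg: A = 70 × 34 = 2380.00, centroid at (65.00, 17.00).
ΣA = 7630.00 mm², ΣAX̄ = 233450.00 mm³, ΣAȲ = 499835.00 mm³.
X̄ = 233450.00/7630.00 = 30.60 mm; Ȳ = 499835.00/7630.00 = 65.51 mm.

X̄ = 30.60 mm, Ȳ = 65.51 mm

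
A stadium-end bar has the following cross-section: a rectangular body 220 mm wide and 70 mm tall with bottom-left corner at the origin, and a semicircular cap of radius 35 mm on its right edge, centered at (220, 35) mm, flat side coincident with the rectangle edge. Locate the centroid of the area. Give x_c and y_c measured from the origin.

Part | A | x̄ᵢ | ȳᵢ | A·x̄ᵢ | A·ȳᵢ
rectangular body | 15400.00 | 110.00 | 35.00 | 1694000.00 | 539000.00
semicircular end | 1924.23 | 234.85 | 35.00 | 451912.94 | 67347.89
Σ | 17324.23 |  |  | 2145912.94 | 606347.89
x_c = 2145912.94 / 17324.23 = 123.87 mm
y_c = 606347.89 / 17324.23 = 35.00 mm

x_c = 123.87 mm, y_c = 35.00 mm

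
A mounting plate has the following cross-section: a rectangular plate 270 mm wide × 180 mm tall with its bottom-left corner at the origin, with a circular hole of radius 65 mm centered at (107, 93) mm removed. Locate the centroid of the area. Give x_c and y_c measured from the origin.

x_c = 145.52 mm, y_c = 88.87 mm

Part | A | x̄ᵢ | ȳᵢ | A·x̄ᵢ | A·ȳᵢ
plate | 48600.00 | 135.00 | 90.00 | 6561000.00 | 4374000.00
hole | -13273.23 | 107.00 | 93.00 | -1420235.50 | -1234410.29
Σ | 35326.77 |  |  | 5140764.50 | 3139589.71
x_c = 5140764.50 / 35326.77 = 145.52 mm
y_c = 3139589.71 / 35326.77 = 88.87 mm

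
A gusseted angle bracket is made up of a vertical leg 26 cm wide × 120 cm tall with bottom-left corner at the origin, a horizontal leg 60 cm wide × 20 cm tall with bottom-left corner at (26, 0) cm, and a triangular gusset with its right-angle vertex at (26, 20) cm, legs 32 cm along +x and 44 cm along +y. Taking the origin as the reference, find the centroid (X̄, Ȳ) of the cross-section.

vertical leg: A = 26 × 120 = 3120.00, centroid at (13.00, 60.00).
horizontal leg: A = 60 × 20 = 1200.00, centroid at (56.00, 10.00).
gusset: A = ½·32·44 = 704.00, centroid at (36.67, 34.67).
ΣA = 5024.00 cm², ΣAX̄ = 133573.33 cm³, ΣAȲ = 223605.33 cm³.
X̄ = 133573.33/5024.00 = 26.59 cm; Ȳ = 223605.33/5024.00 = 44.51 cm.

X̄ = 26.59 cm, Ȳ = 44.51 cm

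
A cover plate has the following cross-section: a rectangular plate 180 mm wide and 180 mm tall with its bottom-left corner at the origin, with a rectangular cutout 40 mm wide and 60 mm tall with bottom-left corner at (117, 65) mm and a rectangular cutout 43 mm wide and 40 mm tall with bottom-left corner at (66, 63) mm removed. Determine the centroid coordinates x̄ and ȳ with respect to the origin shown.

x̄ = 86.16 mm, ȳ = 90.00 mm

plate: A = 180 × 180 = 32400.00, centroid at (90.00, 90.00).
hole 1: A = −(40 × 60) = -2400.00, centroid at (137.00, 95.00).
hole 2: A = −(43 × 40) = -1720.00, centroid at (87.50, 83.00).
ΣA = 28280.00 mm²
ΣAx̄ = (32400.00)(90.00) + (-2400.00)(137.00) + (-1720.00)(87.50) = 2436700.00 mm³
ΣAȳ = (32400.00)(90.00) + (-2400.00)(95.00) + (-1720.00)(83.00) = 2545240.00 mm³
x̄ = 2436700.00 / 28280.00 = 86.16 mm
ȳ = 2545240.00 / 28280.00 = 90.00 mm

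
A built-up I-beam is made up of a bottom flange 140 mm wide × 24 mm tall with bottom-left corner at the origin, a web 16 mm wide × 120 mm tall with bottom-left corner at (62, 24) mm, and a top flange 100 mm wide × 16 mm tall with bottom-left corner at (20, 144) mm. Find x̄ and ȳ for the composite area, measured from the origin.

bottom flange: A = 140 × 24 = 3360.00, centroid at (70.00, 12.00).
web: A = 16 × 120 = 1920.00, centroid at (70.00, 84.00).
top flange: A = 100 × 16 = 1600.00, centroid at (70.00, 152.00).
ΣA = 6880.00 mm², ΣAx̄ = 481600.00 mm³, ΣAȳ = 444800.00 mm³.
x̄ = 481600.00/6880.00 = 70.00 mm; ȳ = 444800.00/6880.00 = 64.65 mm.

x̄ = 70.00 mm, ȳ = 64.65 mm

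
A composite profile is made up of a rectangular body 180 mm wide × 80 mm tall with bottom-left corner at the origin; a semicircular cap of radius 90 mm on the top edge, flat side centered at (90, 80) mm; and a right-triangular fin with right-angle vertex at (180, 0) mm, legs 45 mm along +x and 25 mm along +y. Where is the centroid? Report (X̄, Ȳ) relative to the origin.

rectangular body: A = 180 × 80 = 14400.00, centroid at (90.00, 40.00).
semicircular top: A = ½π·90² = 12723.45, centroid at (90.00, 118.20).
triangular fin: A = ½·45·25 = 562.50, centroid at (195.00, 8.33).
ΣA = 27685.95 mm², ΣAX̄ = 2550798.02 mm³, ΣAȲ = 2084563.52 mm³.
X̄ = 2550798.02/27685.95 = 92.13 mm; Ȳ = 2084563.52/27685.95 = 75.29 mm.

X̄ = 92.13 mm, Ȳ = 75.29 mm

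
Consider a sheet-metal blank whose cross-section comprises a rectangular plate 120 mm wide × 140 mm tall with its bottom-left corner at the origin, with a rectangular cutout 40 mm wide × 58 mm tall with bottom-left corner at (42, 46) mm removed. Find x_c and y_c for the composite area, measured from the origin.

plate: A = 120 × 140 = 16800.00, centroid at (60.00, 70.00).
hole: A = −(40 × 58) = -2320.00, centroid at (62.00, 75.00).
ΣA = 14480.00 mm², ΣAx_c = 864160.00 mm³, ΣAy_c = 1002000.00 mm³.
x_c = 864160.00/14480.00 = 59.68 mm; y_c = 1002000.00/14480.00 = 69.20 mm.

x_c = 59.68 mm, y_c = 69.20 mm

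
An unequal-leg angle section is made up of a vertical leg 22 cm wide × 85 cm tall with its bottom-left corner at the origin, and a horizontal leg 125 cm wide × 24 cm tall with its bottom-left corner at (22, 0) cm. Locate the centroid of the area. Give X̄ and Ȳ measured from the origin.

Part | A | x̄ᵢ | ȳᵢ | A·x̄ᵢ | A·ȳᵢ
vertical leg | 1870.00 | 11.00 | 42.50 | 20570.00 | 79475.00
horizontal leg | 3000.00 | 84.50 | 12.00 | 253500.00 | 36000.00
Σ | 4870.00 |  |  | 274070.00 | 115475.00
X̄ = 274070.00 / 4870.00 = 56.28 cm
Ȳ = 115475.00 / 4870.00 = 23.71 cm

X̄ = 56.28 cm, Ȳ = 23.71 cm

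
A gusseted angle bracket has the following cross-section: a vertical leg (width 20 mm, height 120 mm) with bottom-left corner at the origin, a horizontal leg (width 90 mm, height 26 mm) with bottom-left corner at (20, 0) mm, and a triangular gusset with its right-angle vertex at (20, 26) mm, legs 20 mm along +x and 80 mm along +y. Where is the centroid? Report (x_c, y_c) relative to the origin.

x_c = 35.64 mm, y_c = 39.09 mm

Part | A | x̄ᵢ | ȳᵢ | A·x̄ᵢ | A·ȳᵢ
vertical leg | 2400.00 | 10.00 | 60.00 | 24000.00 | 144000.00
horizontal leg | 2340.00 | 65.00 | 13.00 | 152100.00 | 30420.00
gusset | 800.00 | 26.67 | 52.67 | 21333.33 | 42133.33
Σ | 5540.00 |  |  | 197433.33 | 216553.33
x_c = 197433.33 / 5540.00 = 35.64 mm
y_c = 216553.33 / 5540.00 = 39.09 mm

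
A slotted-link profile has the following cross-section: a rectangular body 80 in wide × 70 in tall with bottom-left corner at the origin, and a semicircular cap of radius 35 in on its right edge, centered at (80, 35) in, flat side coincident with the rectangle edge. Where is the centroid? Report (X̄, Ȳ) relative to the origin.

rectangular body: A = 80 × 70 = 5600.00, centroid at (40.00, 35.00).
semicircular end: A = ½π·35² = 1924.23, centroid at (94.85, 35.00).
ΣA = 7524.23 in²
ΣAX̄ = (5600.00)(40.00) + (1924.23)(94.85) = 406521.37 in³
ΣAȲ = (5600.00)(35.00) + (1924.23)(35.00) = 263347.89 in³
X̄ = 406521.37 / 7524.23 = 54.03 in
Ȳ = 263347.89 / 7524.23 = 35.00 in

X̄ = 54.03 in, Ȳ = 35.00 in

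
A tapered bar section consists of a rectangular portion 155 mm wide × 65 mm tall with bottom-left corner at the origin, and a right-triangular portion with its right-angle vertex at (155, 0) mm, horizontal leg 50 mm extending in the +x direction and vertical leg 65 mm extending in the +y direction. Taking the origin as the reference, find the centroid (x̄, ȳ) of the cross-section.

x̄ = 90.58 mm, ȳ = 31.00 mm

Part | A | x̄ᵢ | ȳᵢ | A·x̄ᵢ | A·ȳᵢ
rectangular portion | 10075.00 | 77.50 | 32.50 | 780812.50 | 327437.50
triangular portion | 1625.00 | 171.67 | 21.67 | 278958.33 | 35208.33
Σ | 11700.00 |  |  | 1059770.83 | 362645.83
x̄ = 1059770.83 / 11700.00 = 90.58 mm
ȳ = 362645.83 / 11700.00 = 31.00 mm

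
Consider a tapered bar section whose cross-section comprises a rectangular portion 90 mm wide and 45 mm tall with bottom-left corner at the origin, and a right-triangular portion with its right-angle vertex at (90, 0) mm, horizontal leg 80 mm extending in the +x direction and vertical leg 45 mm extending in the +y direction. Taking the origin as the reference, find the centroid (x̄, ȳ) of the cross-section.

x̄ = 67.05 mm, ȳ = 20.19 mm

rectangular portion: A = 90 × 45 = 4050.00, centroid at (45.00, 22.50).
triangular portion: A = ½·80·45 = 1800.00, centroid at (116.67, 15.00).
ΣA = 5850.00 mm², ΣAx̄ = 392250.00 mm³, ΣAȳ = 118125.00 mm³.
x̄ = 392250.00/5850.00 = 67.05 mm; ȳ = 118125.00/5850.00 = 20.19 mm.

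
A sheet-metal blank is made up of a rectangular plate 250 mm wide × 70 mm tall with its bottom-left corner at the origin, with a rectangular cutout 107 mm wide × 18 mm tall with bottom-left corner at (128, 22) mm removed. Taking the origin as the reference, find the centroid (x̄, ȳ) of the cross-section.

x̄ = 118.01 mm, ȳ = 35.49 mm

plate: A = 250 × 70 = 17500.00, centroid at (125.00, 35.00).
hole: A = −(107 × 18) = -1926.00, centroid at (181.50, 31.00).
ΣA = 15574.00 mm²
ΣAx̄ = (17500.00)(125.00) + (-1926.00)(181.50) = 1837931.00 mm³
ΣAȳ = (17500.00)(35.00) + (-1926.00)(31.00) = 552794.00 mm³
x̄ = 1837931.00 / 15574.00 = 118.01 mm
ȳ = 552794.00 / 15574.00 = 35.49 mm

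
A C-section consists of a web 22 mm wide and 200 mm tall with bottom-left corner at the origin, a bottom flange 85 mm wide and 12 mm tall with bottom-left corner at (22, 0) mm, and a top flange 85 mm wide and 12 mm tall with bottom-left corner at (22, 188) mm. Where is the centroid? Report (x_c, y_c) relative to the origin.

x_c = 27.95 mm, y_c = 100.00 mm

web: A = 22 × 200 = 4400.00, centroid at (11.00, 100.00).
bottom flange: A = 85 × 12 = 1020.00, centroid at (64.50, 6.00).
top flange: A = 85 × 12 = 1020.00, centroid at (64.50, 194.00).
ΣA = 6440.00 mm²
ΣAx_c = (4400.00)(11.00) + (1020.00)(64.50) + (1020.00)(64.50) = 179980.00 mm³
ΣAy_c = (4400.00)(100.00) + (1020.00)(6.00) + (1020.00)(194.00) = 644000.00 mm³
x_c = 179980.00 / 6440.00 = 27.95 mm
y_c = 644000.00 / 6440.00 = 100.00 mm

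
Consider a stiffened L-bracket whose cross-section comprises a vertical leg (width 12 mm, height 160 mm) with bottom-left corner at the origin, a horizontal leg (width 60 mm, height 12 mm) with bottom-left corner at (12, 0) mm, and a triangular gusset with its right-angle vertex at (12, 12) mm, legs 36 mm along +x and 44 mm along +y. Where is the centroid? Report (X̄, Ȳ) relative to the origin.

vertical leg: A = 12 × 160 = 1920.00, centroid at (6.00, 80.00).
horizontal leg: A = 60 × 12 = 720.00, centroid at (42.00, 6.00).
gusset: A = ½·36·44 = 792.00, centroid at (24.00, 26.67).
ΣA = 3432.00 mm², ΣAX̄ = 60768.00 mm³, ΣAȲ = 179040.00 mm³.
X̄ = 60768.00/3432.00 = 17.71 mm; Ȳ = 179040.00/3432.00 = 52.17 mm.

X̄ = 17.71 mm, Ȳ = 52.17 mm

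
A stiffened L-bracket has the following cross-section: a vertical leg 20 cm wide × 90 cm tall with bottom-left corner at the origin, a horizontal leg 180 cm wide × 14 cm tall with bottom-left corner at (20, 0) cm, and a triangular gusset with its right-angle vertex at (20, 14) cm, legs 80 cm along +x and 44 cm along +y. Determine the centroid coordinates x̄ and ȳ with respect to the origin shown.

Part | A | x̄ᵢ | ȳᵢ | A·x̄ᵢ | A·ȳᵢ
vertical leg | 1800.00 | 10.00 | 45.00 | 18000.00 | 81000.00
horizontal leg | 2520.00 | 110.00 | 7.00 | 277200.00 | 17640.00
gusset | 1760.00 | 46.67 | 28.67 | 82133.33 | 50453.33
Σ | 6080.00 |  |  | 377333.33 | 149093.33
x̄ = 377333.33 / 6080.00 = 62.06 cm
ȳ = 149093.33 / 6080.00 = 24.52 cm

x̄ = 62.06 cm, ȳ = 24.52 cm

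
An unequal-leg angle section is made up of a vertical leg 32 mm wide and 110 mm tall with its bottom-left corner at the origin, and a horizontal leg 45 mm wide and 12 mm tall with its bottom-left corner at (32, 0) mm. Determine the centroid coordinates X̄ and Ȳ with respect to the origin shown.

X̄ = 21.12 mm, Ȳ = 48.48 mm

vertical leg: A = 32 × 110 = 3520.00, centroid at (16.00, 55.00).
horizontal leg: A = 45 × 12 = 540.00, centroid at (54.50, 6.00).
ΣA = 4060.00 mm², ΣAX̄ = 85750.00 mm³, ΣAȲ = 196840.00 mm³.
X̄ = 85750.00/4060.00 = 21.12 mm; Ȳ = 196840.00/4060.00 = 48.48 mm.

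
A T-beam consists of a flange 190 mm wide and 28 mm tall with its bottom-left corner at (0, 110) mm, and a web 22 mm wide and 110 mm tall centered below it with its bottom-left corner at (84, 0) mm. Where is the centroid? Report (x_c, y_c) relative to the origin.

Part | A | x̄ᵢ | ȳᵢ | A·x̄ᵢ | A·ȳᵢ
web | 2420.00 | 95.00 | 55.00 | 229900.00 | 133100.00
flange | 5320.00 | 95.00 | 124.00 | 505400.00 | 659680.00
Σ | 7740.00 |  |  | 735300.00 | 792780.00
x_c = 735300.00 / 7740.00 = 95.00 mm
y_c = 792780.00 / 7740.00 = 102.43 mm

x_c = 95.00 mm, y_c = 102.43 mm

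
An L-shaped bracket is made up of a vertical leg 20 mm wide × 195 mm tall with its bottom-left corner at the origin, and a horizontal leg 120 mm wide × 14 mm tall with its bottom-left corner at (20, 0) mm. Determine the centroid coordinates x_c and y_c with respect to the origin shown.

Part | A | x̄ᵢ | ȳᵢ | A·x̄ᵢ | A·ȳᵢ
vertical leg | 3900.00 | 10.00 | 97.50 | 39000.00 | 380250.00
horizontal leg | 1680.00 | 80.00 | 7.00 | 134400.00 | 11760.00
Σ | 5580.00 |  |  | 173400.00 | 392010.00
x_c = 173400.00 / 5580.00 = 31.08 mm
y_c = 392010.00 / 5580.00 = 70.25 mm

x_c = 31.08 mm, y_c = 70.25 mm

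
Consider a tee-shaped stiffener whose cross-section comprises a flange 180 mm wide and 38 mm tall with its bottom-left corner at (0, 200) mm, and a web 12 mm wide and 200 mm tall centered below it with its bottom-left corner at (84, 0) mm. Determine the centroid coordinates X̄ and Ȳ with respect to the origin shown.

X̄ = 90.00 mm, Ȳ = 188.09 mm

web: A = 12 × 200 = 2400.00, centroid at (90.00, 100.00).
flange: A = 180 × 38 = 6840.00, centroid at (90.00, 219.00).
ΣA = 9240.00 mm², ΣAX̄ = 831600.00 mm³, ΣAȲ = 1737960.00 mm³.
X̄ = 831600.00/9240.00 = 90.00 mm; Ȳ = 1737960.00/9240.00 = 188.09 mm.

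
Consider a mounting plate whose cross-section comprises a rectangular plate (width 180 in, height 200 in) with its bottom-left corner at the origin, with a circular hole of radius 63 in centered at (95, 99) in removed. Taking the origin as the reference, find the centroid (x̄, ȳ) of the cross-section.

plate: A = 180 × 200 = 36000.00, centroid at (90.00, 100.00).
hole: A = −π·63² = -12468.98, centroid at (95.00, 99.00).
ΣA = 23531.02 in², ΣAx̄ = 2055446.78 in³, ΣAȳ = 2365570.86 in³.
x̄ = 2055446.78/23531.02 = 87.35 in; ȳ = 2365570.86/23531.02 = 100.53 in.

x̄ = 87.35 in, ȳ = 100.53 in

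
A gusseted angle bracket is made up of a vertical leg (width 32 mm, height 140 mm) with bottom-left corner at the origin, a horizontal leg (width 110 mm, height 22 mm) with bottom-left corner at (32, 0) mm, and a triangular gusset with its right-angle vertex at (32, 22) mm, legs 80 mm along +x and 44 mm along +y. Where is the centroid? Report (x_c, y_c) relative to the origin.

Part | A | x̄ᵢ | ȳᵢ | A·x̄ᵢ | A·ȳᵢ
vertical leg | 4480.00 | 16.00 | 70.00 | 71680.00 | 313600.00
horizontal leg | 2420.00 | 87.00 | 11.00 | 210540.00 | 26620.00
gusset | 1760.00 | 58.67 | 36.67 | 103253.33 | 64533.33
Σ | 8660.00 |  |  | 385473.33 | 404753.33
x_c = 385473.33 / 8660.00 = 44.51 mm
y_c = 404753.33 / 8660.00 = 46.74 mm

x_c = 44.51 mm, y_c = 46.74 mm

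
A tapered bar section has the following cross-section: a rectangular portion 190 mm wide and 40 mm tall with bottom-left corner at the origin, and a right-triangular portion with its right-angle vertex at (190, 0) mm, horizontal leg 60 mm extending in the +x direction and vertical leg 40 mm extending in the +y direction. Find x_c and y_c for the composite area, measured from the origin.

rectangular portion: A = 190 × 40 = 7600.00, centroid at (95.00, 20.00).
triangular portion: A = ½·60·40 = 1200.00, centroid at (210.00, 13.33).
ΣA = 8800.00 mm², ΣAx_c = 974000.00 mm³, ΣAy_c = 168000.00 mm³.
x_c = 974000.00/8800.00 = 110.68 mm; y_c = 168000.00/8800.00 = 19.09 mm.

x_c = 110.68 mm, y_c = 19.09 mm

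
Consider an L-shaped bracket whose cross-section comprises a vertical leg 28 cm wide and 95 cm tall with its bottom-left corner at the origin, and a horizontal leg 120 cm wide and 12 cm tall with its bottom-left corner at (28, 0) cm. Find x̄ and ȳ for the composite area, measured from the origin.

x̄ = 39.99 cm, ȳ = 32.92 cm

vertical leg: A = 28 × 95 = 2660.00, centroid at (14.00, 47.50).
horizontal leg: A = 120 × 12 = 1440.00, centroid at (88.00, 6.00).
ΣA = 4100.00 cm²
ΣAx̄ = (2660.00)(14.00) + (1440.00)(88.00) = 163960.00 cm³
ΣAȳ = (2660.00)(47.50) + (1440.00)(6.00) = 134990.00 cm³
x̄ = 163960.00 / 4100.00 = 39.99 cm
ȳ = 134990.00 / 4100.00 = 32.92 cm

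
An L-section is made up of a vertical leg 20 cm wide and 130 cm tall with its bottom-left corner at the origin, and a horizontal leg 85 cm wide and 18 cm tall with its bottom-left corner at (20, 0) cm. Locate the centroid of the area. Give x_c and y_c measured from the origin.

vertical leg: A = 20 × 130 = 2600.00, centroid at (10.00, 65.00).
horizontal leg: A = 85 × 18 = 1530.00, centroid at (62.50, 9.00).
ΣA = 4130.00 cm², ΣAx_c = 121625.00 cm³, ΣAy_c = 182770.00 cm³.
x_c = 121625.00/4130.00 = 29.45 cm; y_c = 182770.00/4130.00 = 44.25 cm.

x_c = 29.45 cm, y_c = 44.25 cm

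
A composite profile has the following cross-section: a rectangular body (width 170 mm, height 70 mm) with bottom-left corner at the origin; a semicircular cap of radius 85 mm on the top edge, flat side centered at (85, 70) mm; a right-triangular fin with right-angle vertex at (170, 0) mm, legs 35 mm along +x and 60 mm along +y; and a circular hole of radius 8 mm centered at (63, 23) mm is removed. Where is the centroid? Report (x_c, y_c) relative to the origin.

x_c = 89.40 mm, y_c = 67.92 mm

Part | A | x̄ᵢ | ȳᵢ | A·x̄ᵢ | A·ȳᵢ
rectangular body | 11900.00 | 85.00 | 35.00 | 1011500.00 | 416500.00
semicircular top | 11349.00 | 85.00 | 106.08 | 964665.29 | 1203846.91
triangular fin | 1050.00 | 181.67 | 20.00 | 190750.00 | 21000.00
hole | -201.06 | 63.00 | 23.00 | -12666.90 | -4624.42
Σ | 24097.94 |  |  | 2154248.39 | 1636722.48
x_c = 2154248.39 / 24097.94 = 89.40 mm
y_c = 1636722.48 / 24097.94 = 67.92 mm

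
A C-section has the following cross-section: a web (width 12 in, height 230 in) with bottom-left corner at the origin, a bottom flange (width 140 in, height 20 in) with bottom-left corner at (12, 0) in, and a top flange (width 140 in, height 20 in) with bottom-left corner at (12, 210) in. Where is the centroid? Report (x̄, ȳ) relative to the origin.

x̄ = 56.91 in, ȳ = 115.00 in

web: A = 12 × 230 = 2760.00, centroid at (6.00, 115.00).
bottom flange: A = 140 × 20 = 2800.00, centroid at (82.00, 10.00).
top flange: A = 140 × 20 = 2800.00, centroid at (82.00, 220.00).
ΣA = 8360.00 in², ΣAx̄ = 475760.00 in³, ΣAȳ = 961400.00 in³.
x̄ = 475760.00/8360.00 = 56.91 in; ȳ = 961400.00/8360.00 = 115.00 in.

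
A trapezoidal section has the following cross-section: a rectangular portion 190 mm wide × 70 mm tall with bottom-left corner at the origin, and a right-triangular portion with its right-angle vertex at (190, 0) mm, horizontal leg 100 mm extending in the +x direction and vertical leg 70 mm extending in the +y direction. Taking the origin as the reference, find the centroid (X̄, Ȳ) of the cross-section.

rectangular portion: A = 190 × 70 = 13300.00, centroid at (95.00, 35.00).
triangular portion: A = ½·100·70 = 3500.00, centroid at (223.33, 23.33).
ΣA = 16800.00 mm², ΣAX̄ = 2045166.67 mm³, ΣAȲ = 547166.67 mm³.
X̄ = 2045166.67/16800.00 = 121.74 mm; Ȳ = 547166.67/16800.00 = 32.57 mm.

X̄ = 121.74 mm, Ȳ = 32.57 mm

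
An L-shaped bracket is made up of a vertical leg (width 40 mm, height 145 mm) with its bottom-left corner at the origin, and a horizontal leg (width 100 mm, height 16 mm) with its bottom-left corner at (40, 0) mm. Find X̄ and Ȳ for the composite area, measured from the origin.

X̄ = 35.14 mm, Ȳ = 58.55 mm

vertical leg: A = 40 × 145 = 5800.00, centroid at (20.00, 72.50).
horizontal leg: A = 100 × 16 = 1600.00, centroid at (90.00, 8.00).
ΣA = 7400.00 mm², ΣAX̄ = 260000.00 mm³, ΣAȲ = 433300.00 mm³.
X̄ = 260000.00/7400.00 = 35.14 mm; Ȳ = 433300.00/7400.00 = 58.55 mm.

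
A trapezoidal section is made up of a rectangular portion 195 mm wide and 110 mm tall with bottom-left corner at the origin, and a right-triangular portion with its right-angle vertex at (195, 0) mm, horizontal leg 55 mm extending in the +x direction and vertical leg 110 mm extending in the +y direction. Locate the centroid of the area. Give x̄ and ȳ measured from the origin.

rectangular portion: A = 195 × 110 = 21450.00, centroid at (97.50, 55.00).
triangular portion: A = ½·55·110 = 3025.00, centroid at (213.33, 36.67).
ΣA = 24475.00 mm², ΣAx̄ = 2736708.33 mm³, ΣAȳ = 1290666.67 mm³.
x̄ = 2736708.33/24475.00 = 111.82 mm; ȳ = 1290666.67/24475.00 = 52.73 mm.

x̄ = 111.82 mm, ȳ = 52.73 mm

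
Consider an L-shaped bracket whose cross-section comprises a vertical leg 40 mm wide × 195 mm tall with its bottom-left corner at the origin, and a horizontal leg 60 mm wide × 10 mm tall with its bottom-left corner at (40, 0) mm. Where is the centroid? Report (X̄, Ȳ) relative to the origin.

vertical leg: A = 40 × 195 = 7800.00, centroid at (20.00, 97.50).
horizontal leg: A = 60 × 10 = 600.00, centroid at (70.00, 5.00).
ΣA = 8400.00 mm²
ΣAX̄ = (7800.00)(20.00) + (600.00)(70.00) = 198000.00 mm³
ΣAȲ = (7800.00)(97.50) + (600.00)(5.00) = 763500.00 mm³
X̄ = 198000.00 / 8400.00 = 23.57 mm
Ȳ = 763500.00 / 8400.00 = 90.89 mm

X̄ = 23.57 mm, Ȳ = 90.89 mm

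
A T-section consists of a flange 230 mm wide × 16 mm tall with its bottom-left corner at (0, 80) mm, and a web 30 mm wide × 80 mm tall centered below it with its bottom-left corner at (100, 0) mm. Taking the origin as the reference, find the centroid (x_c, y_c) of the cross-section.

x_c = 115.00 mm, y_c = 69.05 mm

web: A = 30 × 80 = 2400.00, centroid at (115.00, 40.00).
flange: A = 230 × 16 = 3680.00, centroid at (115.00, 88.00).
ΣA = 6080.00 mm², ΣAx_c = 699200.00 mm³, ΣAy_c = 419840.00 mm³.
x_c = 699200.00/6080.00 = 115.00 mm; y_c = 419840.00/6080.00 = 69.05 mm.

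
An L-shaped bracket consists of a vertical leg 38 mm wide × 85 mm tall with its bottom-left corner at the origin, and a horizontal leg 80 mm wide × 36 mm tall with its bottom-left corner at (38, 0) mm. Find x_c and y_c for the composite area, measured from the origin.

x_c = 46.81 mm, y_c = 30.95 mm

vertical leg: A = 38 × 85 = 3230.00, centroid at (19.00, 42.50).
horizontal leg: A = 80 × 36 = 2880.00, centroid at (78.00, 18.00).
ΣA = 6110.00 mm²
ΣAx_c = (3230.00)(19.00) + (2880.00)(78.00) = 286010.00 mm³
ΣAy_c = (3230.00)(42.50) + (2880.00)(18.00) = 189115.00 mm³
x_c = 286010.00 / 6110.00 = 46.81 mm
y_c = 189115.00 / 6110.00 = 30.95 mm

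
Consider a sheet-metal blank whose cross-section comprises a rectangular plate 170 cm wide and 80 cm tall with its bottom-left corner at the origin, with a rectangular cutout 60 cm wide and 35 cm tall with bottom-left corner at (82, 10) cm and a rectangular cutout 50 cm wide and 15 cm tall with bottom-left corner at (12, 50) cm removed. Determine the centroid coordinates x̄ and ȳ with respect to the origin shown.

Part | A | x̄ᵢ | ȳᵢ | A·x̄ᵢ | A·ȳᵢ
plate | 13600.00 | 85.00 | 40.00 | 1156000.00 | 544000.00
hole 1 | -2100.00 | 112.00 | 27.50 | -235200.00 | -57750.00
hole 2 | -750.00 | 37.00 | 57.50 | -27750.00 | -43125.00
Σ | 10750.00 |  |  | 893050.00 | 443125.00
x̄ = 893050.00 / 10750.00 = 83.07 cm
ȳ = 443125.00 / 10750.00 = 41.22 cm

x̄ = 83.07 cm, ȳ = 41.22 cm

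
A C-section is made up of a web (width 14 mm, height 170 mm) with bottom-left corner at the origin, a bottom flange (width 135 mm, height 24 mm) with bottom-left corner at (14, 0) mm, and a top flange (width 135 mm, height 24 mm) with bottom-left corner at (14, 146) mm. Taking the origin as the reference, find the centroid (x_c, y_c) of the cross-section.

Part | A | x̄ᵢ | ȳᵢ | A·x̄ᵢ | A·ȳᵢ
web | 2380.00 | 7.00 | 85.00 | 16660.00 | 202300.00
bottom flange | 3240.00 | 81.50 | 12.00 | 264060.00 | 38880.00
top flange | 3240.00 | 81.50 | 158.00 | 264060.00 | 511920.00
Σ | 8860.00 |  |  | 544780.00 | 753100.00
x_c = 544780.00 / 8860.00 = 61.49 mm
y_c = 753100.00 / 8860.00 = 85.00 mm

x_c = 61.49 mm, y_c = 85.00 mm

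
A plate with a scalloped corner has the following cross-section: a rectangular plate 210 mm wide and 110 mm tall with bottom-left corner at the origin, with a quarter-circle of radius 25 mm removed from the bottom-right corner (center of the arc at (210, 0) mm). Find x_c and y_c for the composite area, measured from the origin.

x_c = 102.95 mm, y_c = 55.96 mm

plate: A = 210 × 110 = 23100.00, centroid at (105.00, 55.00).
removed quarter-circle: A = −¼π·25² = -490.87, centroid at (199.39, 10.61).
ΣA = 22609.13 mm², ΣAx_c = 2327624.82 mm³, ΣAy_c = 1265291.67 mm³.
x_c = 2327624.82/22609.13 = 102.95 mm; y_c = 1265291.67/22609.13 = 55.96 mm.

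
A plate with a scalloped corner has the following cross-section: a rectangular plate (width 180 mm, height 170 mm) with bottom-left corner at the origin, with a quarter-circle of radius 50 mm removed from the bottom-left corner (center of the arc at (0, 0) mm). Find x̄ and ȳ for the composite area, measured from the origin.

x̄ = 94.72 mm, ȳ = 89.37 mm

plate: A = 180 × 170 = 30600.00, centroid at (90.00, 85.00).
removed quarter-circle: A = −¼π·50² = -1963.50, centroid at (21.22, 21.22).
ΣA = 28636.50 mm²
ΣAx̄ = (30600.00)(90.00) + (-1963.50)(21.22) = 2712333.33 mm³
ΣAȳ = (30600.00)(85.00) + (-1963.50)(21.22) = 2559333.33 mm³
x̄ = 2712333.33 / 28636.50 = 94.72 mm
ȳ = 2559333.33 / 28636.50 = 89.37 mm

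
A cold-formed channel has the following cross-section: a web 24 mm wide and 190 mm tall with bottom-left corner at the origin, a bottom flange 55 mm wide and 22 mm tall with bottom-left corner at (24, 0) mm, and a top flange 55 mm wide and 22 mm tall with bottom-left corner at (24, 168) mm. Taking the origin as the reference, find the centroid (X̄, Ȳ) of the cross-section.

X̄ = 25.69 mm, Ȳ = 95.00 mm

web: A = 24 × 190 = 4560.00, centroid at (12.00, 95.00).
bottom flange: A = 55 × 22 = 1210.00, centroid at (51.50, 11.00).
top flange: A = 55 × 22 = 1210.00, centroid at (51.50, 179.00).
ΣA = 6980.00 mm², ΣAX̄ = 179350.00 mm³, ΣAȲ = 663100.00 mm³.
X̄ = 179350.00/6980.00 = 25.69 mm; Ȳ = 663100.00/6980.00 = 95.00 mm.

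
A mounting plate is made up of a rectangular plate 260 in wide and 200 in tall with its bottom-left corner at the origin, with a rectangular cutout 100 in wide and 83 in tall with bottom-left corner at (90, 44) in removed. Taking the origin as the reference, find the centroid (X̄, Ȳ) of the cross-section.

X̄ = 128.10 in, Ȳ = 102.75 in

Part | A | x̄ᵢ | ȳᵢ | A·x̄ᵢ | A·ȳᵢ
plate | 52000.00 | 130.00 | 100.00 | 6760000.00 | 5200000.00
hole | -8300.00 | 140.00 | 85.50 | -1162000.00 | -709650.00
Σ | 43700.00 |  |  | 5598000.00 | 4490350.00
X̄ = 5598000.00 / 43700.00 = 128.10 in
Ȳ = 4490350.00 / 43700.00 = 102.75 in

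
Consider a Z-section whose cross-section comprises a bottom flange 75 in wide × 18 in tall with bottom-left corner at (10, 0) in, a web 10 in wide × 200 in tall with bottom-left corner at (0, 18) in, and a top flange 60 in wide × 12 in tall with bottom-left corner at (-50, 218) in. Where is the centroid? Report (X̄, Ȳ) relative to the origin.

X̄ = 14.67 in, Ȳ = 100.60 in

bottom flange: A = 75 × 18 = 1350.00, centroid at (47.50, 9.00).
web: A = 10 × 200 = 2000.00, centroid at (5.00, 118.00).
top flange: A = 60 × 12 = 720.00, centroid at (-20.00, 224.00).
ΣA = 4070.00 in², ΣAX̄ = 59725.00 in³, ΣAȲ = 409430.00 in³.
X̄ = 59725.00/4070.00 = 14.67 in; Ȳ = 409430.00/4070.00 = 100.60 in.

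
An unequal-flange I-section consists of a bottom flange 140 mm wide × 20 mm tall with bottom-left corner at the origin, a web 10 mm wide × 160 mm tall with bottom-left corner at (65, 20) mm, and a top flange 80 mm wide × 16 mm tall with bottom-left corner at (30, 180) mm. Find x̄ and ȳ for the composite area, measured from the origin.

Part | A | x̄ᵢ | ȳᵢ | A·x̄ᵢ | A·ȳᵢ
bottom flange | 2800.00 | 70.00 | 10.00 | 196000.00 | 28000.00
web | 1600.00 | 70.00 | 100.00 | 112000.00 | 160000.00
top flange | 1280.00 | 70.00 | 188.00 | 89600.00 | 240640.00
Σ | 5680.00 |  |  | 397600.00 | 428640.00
x̄ = 397600.00 / 5680.00 = 70.00 mm
ȳ = 428640.00 / 5680.00 = 75.46 mm

x̄ = 70.00 mm, ȳ = 75.46 mm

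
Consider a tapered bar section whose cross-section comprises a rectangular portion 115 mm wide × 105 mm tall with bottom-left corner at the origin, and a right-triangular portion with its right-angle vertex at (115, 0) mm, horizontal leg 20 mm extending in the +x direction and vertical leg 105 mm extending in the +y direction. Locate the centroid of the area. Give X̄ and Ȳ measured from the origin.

X̄ = 62.63 mm, Ȳ = 51.10 mm

rectangular portion: A = 115 × 105 = 12075.00, centroid at (57.50, 52.50).
triangular portion: A = ½·20·105 = 1050.00, centroid at (121.67, 35.00).
ΣA = 13125.00 mm²
ΣAX̄ = (12075.00)(57.50) + (1050.00)(121.67) = 822062.50 mm³
ΣAȲ = (12075.00)(52.50) + (1050.00)(35.00) = 670687.50 mm³
X̄ = 822062.50 / 13125.00 = 62.63 mm
Ȳ = 670687.50 / 13125.00 = 51.10 mm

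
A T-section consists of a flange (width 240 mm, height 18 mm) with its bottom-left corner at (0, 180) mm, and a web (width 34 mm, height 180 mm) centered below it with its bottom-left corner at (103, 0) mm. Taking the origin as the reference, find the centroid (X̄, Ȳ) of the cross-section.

web: A = 34 × 180 = 6120.00, centroid at (120.00, 90.00).
flange: A = 240 × 18 = 4320.00, centroid at (120.00, 189.00).
ΣA = 10440.00 mm², ΣAX̄ = 1252800.00 mm³, ΣAȲ = 1367280.00 mm³.
X̄ = 1252800.00/10440.00 = 120.00 mm; Ȳ = 1367280.00/10440.00 = 130.97 mm.

X̄ = 120.00 mm, Ȳ = 130.97 mm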